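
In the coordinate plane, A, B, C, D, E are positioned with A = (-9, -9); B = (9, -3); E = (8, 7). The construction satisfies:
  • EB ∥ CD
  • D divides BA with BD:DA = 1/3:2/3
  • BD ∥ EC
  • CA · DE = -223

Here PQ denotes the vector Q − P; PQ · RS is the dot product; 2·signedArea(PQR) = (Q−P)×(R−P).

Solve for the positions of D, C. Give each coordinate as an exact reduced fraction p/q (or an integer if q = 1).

1. D_x = 3  [D divides BA with BD:DA = 1/3:2/3]
2. D_y = -5  [D divides BA with BD:DA = 1/3:2/3]
   → D = (3, -5)
3. C_x = 2  [EB ∥ CD ∩ BD ∥ EC]
4. C_y = 5  [EB ∥ CD ∩ BD ∥ EC]
   → C = (2, 5)

C = (2, 5)
D = (3, -5)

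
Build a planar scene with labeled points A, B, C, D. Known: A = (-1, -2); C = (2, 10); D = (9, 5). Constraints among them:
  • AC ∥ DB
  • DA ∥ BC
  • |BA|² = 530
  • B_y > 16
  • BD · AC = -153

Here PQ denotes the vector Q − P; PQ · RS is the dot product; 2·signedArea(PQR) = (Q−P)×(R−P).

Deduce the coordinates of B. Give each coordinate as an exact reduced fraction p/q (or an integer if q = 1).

B = (12, 17)

1. B_x = 12  [DA ∥ BC ∩ AC ∥ DB]
2. B_y = 17  [DA ∥ BC ∩ AC ∥ DB]
   → B = (12, 17)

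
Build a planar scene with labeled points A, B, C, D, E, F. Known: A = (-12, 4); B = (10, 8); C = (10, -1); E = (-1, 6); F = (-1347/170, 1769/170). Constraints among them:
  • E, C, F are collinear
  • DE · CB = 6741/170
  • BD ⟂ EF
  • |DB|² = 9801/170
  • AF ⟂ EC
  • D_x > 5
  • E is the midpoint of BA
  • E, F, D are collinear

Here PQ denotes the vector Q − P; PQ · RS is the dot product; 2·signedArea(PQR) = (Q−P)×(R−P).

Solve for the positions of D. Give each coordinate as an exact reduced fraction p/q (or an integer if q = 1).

D = (1007/170, 271/170)

1. D_x = 1007/170  [E, F, D are collinear ∩ BD ⟂ EF]
2. D_y = 271/170  [E, F, D are collinear ∩ BD ⟂ EF]
   → D = (1007/170, 271/170)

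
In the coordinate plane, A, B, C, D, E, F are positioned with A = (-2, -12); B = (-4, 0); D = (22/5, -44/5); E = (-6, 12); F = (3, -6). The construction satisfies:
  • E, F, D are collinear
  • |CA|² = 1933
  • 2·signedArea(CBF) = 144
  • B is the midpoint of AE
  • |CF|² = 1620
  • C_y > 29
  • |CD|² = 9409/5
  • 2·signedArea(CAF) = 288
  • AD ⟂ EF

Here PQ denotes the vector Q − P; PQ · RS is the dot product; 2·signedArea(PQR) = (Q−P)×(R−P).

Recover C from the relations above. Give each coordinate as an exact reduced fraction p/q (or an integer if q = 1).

C = (-15, 30)

1. C_x = -15  [2·signedArea(CAF) = 288 ∩ 2·signedArea(CBF) = 144]
2. C_y = 30  [2·signedArea(CAF) = 288 ∩ 2·signedArea(CBF) = 144]
   → C = (-15, 30)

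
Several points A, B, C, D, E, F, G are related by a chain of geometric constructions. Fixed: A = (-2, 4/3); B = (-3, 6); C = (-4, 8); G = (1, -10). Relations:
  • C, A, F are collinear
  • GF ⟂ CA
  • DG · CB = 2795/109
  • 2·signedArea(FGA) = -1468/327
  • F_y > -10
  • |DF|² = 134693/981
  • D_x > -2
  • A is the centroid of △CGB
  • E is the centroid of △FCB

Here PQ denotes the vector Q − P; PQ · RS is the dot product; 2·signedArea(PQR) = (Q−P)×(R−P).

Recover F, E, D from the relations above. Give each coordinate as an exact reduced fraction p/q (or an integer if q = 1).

1. F_x = 149/109  [C, A, F are collinear ∩ GF ⟂ CA]
2. F_y = -1078/109  [C, A, F are collinear ∩ GF ⟂ CA]
   → F = (149/109, -1078/109)
3. E_x = -614/327  [E is the centroid of △FCB]
4. E_y = 448/327  [E is the centroid of △FCB]
   → E = (-614/327, 448/327)
5. D_x = -634/327  [line -1·x + 2·y + -506/109 = 0 ∩ |DF|² = 134693/981]
6. D_y = 442/327  [line -1·x + 2·y + -506/109 = 0 ∩ |DF|² = 134693/981]
   → D = (-634/327, 442/327)

D = (-634/327, 442/327)
E = (-614/327, 448/327)
F = (149/109, -1078/109)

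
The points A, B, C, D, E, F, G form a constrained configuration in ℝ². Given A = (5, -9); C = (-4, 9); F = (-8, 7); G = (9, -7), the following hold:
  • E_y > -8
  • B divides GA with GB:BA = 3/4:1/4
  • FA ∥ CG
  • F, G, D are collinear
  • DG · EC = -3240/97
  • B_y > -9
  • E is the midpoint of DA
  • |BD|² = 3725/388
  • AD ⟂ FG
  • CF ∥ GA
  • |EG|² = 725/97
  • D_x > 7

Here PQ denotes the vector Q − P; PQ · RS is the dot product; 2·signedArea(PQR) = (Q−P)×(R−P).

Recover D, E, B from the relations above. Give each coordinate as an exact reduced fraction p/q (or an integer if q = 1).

1. D_x = 737/97  [F, G, D are collinear ∩ AD ⟂ FG]
2. D_y = -567/97  [F, G, D are collinear ∩ AD ⟂ FG]
   → D = (737/97, -567/97)
3. E_x = 611/97  [E is the midpoint of DA]
4. E_y = -720/97  [E is the midpoint of DA]
   → E = (611/97, -720/97)
5. B_x = 6  [B divides GA with GB:BA = 3/4:1/4]
6. B_y = -17/2  [B divides GA with GB:BA = 3/4:1/4]
   → B = (6, -17/2)

B = (6, -17/2)
D = (737/97, -567/97)
E = (611/97, -720/97)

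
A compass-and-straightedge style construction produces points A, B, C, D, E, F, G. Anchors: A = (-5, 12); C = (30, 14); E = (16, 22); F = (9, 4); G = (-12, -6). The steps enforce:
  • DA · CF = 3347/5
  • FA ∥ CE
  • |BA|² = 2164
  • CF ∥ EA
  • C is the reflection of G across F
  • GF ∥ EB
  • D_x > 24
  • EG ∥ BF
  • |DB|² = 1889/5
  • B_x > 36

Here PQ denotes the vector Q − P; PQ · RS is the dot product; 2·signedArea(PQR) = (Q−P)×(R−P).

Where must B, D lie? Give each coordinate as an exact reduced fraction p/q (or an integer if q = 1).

B = (37, 32)
D = (122/5, 86/5)

1. B_x = 37  [EG ∥ BF ∩ GF ∥ EB]
2. B_y = 32  [EG ∥ BF ∩ GF ∥ EB]
   → B = (37, 32)
3. D_x = 122/5  [line 21·x + 10·y + -3422/5 = 0 ∩ |DB|² = 1889/5]
4. D_y = 86/5  [line 21·x + 10·y + -3422/5 = 0 ∩ |DB|² = 1889/5]
   → D = (122/5, 86/5)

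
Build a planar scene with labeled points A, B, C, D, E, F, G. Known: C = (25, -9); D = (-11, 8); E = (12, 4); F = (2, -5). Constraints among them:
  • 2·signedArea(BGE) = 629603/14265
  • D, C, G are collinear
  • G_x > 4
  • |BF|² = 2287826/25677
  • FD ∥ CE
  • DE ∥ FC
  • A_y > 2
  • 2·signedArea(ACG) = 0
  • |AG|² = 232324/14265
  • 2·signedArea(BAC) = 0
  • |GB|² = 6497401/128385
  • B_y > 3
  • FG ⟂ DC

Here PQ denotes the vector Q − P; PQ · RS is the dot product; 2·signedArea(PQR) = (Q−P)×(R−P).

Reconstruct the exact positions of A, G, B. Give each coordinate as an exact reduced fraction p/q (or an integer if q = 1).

A = (1, 7/3)
B = (-2827/1585, 52036/14265)
G = (7369/1585, 967/1585)

1. G_x = 7369/1585  [D, C, G are collinear ∩ FG ⟂ DC]
2. G_y = 967/1585  [D, C, G are collinear ∩ FG ⟂ DC]
   → G = (7369/1585, 967/1585)
3. A_x = 1  [line -15232/1585·x + -32256/1585·y + 90496/1585 = 0 ∩ |AG|² = 232324/14265]
4. A_y = 7/3  [line -15232/1585·x + -32256/1585·y + 90496/1585 = 0 ∩ |AG|² = 232324/14265]
   → A = (1, 7/3)
5. B_x = -2827/1585  [2·signedArea(BAC) = 0 ∩ 2·signedArea(BGE) = 629603/14265]
6. B_y = 52036/14265  [2·signedArea(BAC) = 0 ∩ 2·signedArea(BGE) = 629603/14265]
   → B = (-2827/1585, 52036/14265)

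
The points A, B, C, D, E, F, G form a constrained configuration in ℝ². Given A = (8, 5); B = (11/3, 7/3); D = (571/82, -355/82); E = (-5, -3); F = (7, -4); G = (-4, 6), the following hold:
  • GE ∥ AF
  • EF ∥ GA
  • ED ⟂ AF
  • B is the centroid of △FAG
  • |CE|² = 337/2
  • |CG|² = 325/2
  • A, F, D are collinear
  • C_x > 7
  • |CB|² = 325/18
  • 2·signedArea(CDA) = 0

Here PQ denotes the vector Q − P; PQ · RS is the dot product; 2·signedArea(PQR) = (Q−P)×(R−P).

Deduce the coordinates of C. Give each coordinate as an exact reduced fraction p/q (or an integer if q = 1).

1. C_x = 15/2  [line -765/82·x + 85/82·y + 5695/82 = 0 ∩ |CE|² = 337/2]
2. C_y = 1/2  [line -765/82·x + 85/82·y + 5695/82 = 0 ∩ |CE|² = 337/2]
   → C = (15/2, 1/2)

C = (15/2, 1/2)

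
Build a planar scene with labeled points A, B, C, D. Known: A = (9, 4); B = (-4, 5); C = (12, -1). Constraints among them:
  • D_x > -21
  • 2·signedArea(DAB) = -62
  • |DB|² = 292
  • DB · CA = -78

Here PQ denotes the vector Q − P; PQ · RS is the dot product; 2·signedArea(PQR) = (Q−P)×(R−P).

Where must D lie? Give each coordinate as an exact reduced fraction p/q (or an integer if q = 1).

1. D_x = -20  [2·signedArea(DAB) = -62 ∩ DB · CA = -78]
2. D_y = 11  [2·signedArea(DAB) = -62 ∩ DB · CA = -78]
   → D = (-20, 11)

D = (-20, 11)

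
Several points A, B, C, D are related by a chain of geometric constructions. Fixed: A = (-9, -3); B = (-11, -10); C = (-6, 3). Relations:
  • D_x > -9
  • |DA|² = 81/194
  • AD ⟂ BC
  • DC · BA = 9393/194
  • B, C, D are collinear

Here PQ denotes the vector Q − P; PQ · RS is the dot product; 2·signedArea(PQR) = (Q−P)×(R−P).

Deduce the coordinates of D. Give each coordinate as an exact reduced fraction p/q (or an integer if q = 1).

D = (-1629/194, -627/194)

1. D_x = -1629/194  [B, C, D are collinear ∩ AD ⟂ BC]
2. D_y = -627/194  [B, C, D are collinear ∩ AD ⟂ BC]
   → D = (-1629/194, -627/194)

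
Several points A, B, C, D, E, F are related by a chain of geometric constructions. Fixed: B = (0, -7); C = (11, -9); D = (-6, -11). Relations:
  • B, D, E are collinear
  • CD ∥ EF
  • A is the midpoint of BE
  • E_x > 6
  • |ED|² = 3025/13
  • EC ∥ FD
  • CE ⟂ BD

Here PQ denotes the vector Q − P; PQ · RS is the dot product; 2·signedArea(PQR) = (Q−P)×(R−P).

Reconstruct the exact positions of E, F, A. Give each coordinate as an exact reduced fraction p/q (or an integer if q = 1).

A = (87/26, -62/13)
E = (87/13, -33/13)
F = (-134/13, -59/13)

1. E_x = 87/13  [B, D, E are collinear ∩ CE ⟂ BD]
2. E_y = -33/13  [B, D, E are collinear ∩ CE ⟂ BD]
   → E = (87/13, -33/13)
3. F_x = -134/13  [EC ∥ FD ∩ CD ∥ EF]
4. F_y = -59/13  [EC ∥ FD ∩ CD ∥ EF]
   → F = (-134/13, -59/13)
5. A_x = 87/26  [A is the midpoint of BE]
6. A_y = -62/13  [A is the midpoint of BE]
   → A = (87/26, -62/13)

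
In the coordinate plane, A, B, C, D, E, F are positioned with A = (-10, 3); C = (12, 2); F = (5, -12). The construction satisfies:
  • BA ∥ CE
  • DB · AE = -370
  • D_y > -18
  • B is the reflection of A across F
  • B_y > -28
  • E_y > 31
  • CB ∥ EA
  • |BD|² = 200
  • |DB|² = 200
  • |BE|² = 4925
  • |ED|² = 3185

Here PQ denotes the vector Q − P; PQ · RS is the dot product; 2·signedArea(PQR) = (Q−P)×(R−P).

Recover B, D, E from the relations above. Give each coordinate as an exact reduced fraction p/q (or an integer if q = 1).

B = (20, -27)
D = (10, -17)
E = (-18, 32)

1. B_x = 20  [B is the reflection of A across F]
2. B_y = -27  [B is the reflection of A across F]
   → B = (20, -27)
3. E_x = -18  [CB ∥ EA ∩ BA ∥ CE]
4. E_y = 32  [CB ∥ EA ∩ BA ∥ CE]
   → E = (-18, 32)
5. D_x = 10  [line 8·x + -29·y + -573 = 0 ∩ |ED|² = 3185]
6. D_y = -17  [line 8·x + -29·y + -573 = 0 ∩ |ED|² = 3185]
   → D = (10, -17)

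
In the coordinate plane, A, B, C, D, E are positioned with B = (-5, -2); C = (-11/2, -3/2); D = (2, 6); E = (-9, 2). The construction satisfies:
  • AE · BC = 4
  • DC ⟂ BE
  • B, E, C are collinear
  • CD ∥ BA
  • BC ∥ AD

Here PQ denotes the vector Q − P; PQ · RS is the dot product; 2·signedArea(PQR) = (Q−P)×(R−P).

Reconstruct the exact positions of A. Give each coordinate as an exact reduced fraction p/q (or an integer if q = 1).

A = (5/2, 11/2)

1. A_x = 5/2  [BC ∥ AD ∩ CD ∥ BA]
2. A_y = 11/2  [BC ∥ AD ∩ CD ∥ BA]
   → A = (5/2, 11/2)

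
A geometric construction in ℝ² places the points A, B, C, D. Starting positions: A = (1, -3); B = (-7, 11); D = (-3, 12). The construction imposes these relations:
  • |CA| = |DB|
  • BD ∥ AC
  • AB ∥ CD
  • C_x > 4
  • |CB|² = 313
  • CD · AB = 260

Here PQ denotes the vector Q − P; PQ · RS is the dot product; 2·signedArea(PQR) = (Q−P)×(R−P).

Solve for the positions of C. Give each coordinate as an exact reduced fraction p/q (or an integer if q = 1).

C = (5, -2)

1. C_x = 5  [AB ∥ CD ∩ BD ∥ AC]
2. C_y = -2  [AB ∥ CD ∩ BD ∥ AC]
   → C = (5, -2)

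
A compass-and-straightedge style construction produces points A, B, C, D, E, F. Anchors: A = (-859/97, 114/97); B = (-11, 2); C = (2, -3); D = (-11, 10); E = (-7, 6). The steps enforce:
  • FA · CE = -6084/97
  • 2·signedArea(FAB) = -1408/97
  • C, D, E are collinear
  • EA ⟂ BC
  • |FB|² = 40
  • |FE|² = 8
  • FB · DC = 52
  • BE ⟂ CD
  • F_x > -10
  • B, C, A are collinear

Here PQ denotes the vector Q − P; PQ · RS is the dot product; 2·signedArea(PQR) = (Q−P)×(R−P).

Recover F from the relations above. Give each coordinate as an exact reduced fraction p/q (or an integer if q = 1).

1. F_x = -9  [2·signedArea(FAB) = -1408/97 ∩ FB · DC = 52]
2. F_y = 8  [2·signedArea(FAB) = -1408/97 ∩ FB · DC = 52]
   → F = (-9, 8)

F = (-9, 8)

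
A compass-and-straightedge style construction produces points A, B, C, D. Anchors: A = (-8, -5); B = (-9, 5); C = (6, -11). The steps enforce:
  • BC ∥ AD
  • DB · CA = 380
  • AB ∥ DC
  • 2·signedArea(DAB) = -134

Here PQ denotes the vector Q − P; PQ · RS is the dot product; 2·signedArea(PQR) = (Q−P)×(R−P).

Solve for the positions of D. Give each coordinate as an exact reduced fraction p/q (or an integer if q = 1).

1. D_x = 7  [AB ∥ DC ∩ BC ∥ AD]
2. D_y = -21  [AB ∥ DC ∩ BC ∥ AD]
   → D = (7, -21)

D = (7, -21)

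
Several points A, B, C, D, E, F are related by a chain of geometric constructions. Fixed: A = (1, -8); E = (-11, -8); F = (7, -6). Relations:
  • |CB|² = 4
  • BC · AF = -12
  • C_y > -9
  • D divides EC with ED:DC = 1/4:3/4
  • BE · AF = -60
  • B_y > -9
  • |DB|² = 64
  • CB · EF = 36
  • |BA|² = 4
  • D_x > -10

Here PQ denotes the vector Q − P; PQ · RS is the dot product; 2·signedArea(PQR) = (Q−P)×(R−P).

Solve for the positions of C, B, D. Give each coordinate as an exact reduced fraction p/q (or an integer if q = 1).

1. B_x = -1  [line -6·x + -2·y + -22 = 0 ∩ |BA|² = 4]
2. B_y = -8  [line -6·x + -2·y + -22 = 0 ∩ |BA|² = 4]
   → B = (-1, -8)
3. C_x = -3  [CB · EF = 36 ∩ BC · AF = -12]
4. C_y = -8  [CB · EF = 36 ∩ BC · AF = -12]
   → C = (-3, -8)
5. D_x = -9  [D divides EC with ED:DC = 1/4:3/4]
6. D_y = -8  [D divides EC with ED:DC = 1/4:3/4]
   → D = (-9, -8)

B = (-1, -8)
C = (-3, -8)
D = (-9, -8)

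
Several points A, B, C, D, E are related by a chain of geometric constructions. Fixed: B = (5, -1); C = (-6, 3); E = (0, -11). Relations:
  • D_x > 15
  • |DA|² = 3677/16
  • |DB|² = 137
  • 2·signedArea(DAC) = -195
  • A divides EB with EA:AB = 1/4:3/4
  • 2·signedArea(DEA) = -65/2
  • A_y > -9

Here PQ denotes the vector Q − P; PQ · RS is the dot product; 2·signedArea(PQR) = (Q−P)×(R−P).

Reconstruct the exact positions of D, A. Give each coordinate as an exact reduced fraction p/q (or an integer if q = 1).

1. A_x = 5/4  [A divides EB with EA:AB = 1/4:3/4]
2. A_y = -17/2  [A divides EB with EA:AB = 1/4:3/4]
   → A = (5/4, -17/2)
3. D_x = 16  [2·signedArea(DEA) = -65/2 ∩ 2·signedArea(DAC) = -195]
4. D_y = -5  [2·signedArea(DEA) = -65/2 ∩ 2·signedArea(DAC) = -195]
   → D = (16, -5)

A = (5/4, -17/2)
D = (16, -5)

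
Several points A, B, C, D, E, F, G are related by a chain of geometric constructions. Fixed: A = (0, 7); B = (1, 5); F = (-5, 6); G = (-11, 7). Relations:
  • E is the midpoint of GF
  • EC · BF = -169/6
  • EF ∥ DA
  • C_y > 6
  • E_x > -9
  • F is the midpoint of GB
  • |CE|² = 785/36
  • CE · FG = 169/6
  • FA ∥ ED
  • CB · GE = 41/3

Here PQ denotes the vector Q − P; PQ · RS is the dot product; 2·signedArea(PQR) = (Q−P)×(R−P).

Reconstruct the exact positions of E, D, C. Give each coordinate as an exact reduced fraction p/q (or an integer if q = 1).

1. E_x = -8  [E is the midpoint of GF]
2. E_y = 13/2  [E is the midpoint of GF]
   → E = (-8, 13/2)
3. D_x = -3  [EF ∥ DA ∩ FA ∥ ED]
4. D_y = 15/2  [EF ∥ DA ∩ FA ∥ ED]
   → D = (-3, 15/2)
5. C_x = -10/3  [line -3·x + 1/2·y + -79/6 = 0 ∩ |CE|² = 785/36]
6. C_y = 19/3  [line -3·x + 1/2·y + -79/6 = 0 ∩ |CE|² = 785/36]
   → C = (-10/3, 19/3)

C = (-10/3, 19/3)
D = (-3, 15/2)
E = (-8, 13/2)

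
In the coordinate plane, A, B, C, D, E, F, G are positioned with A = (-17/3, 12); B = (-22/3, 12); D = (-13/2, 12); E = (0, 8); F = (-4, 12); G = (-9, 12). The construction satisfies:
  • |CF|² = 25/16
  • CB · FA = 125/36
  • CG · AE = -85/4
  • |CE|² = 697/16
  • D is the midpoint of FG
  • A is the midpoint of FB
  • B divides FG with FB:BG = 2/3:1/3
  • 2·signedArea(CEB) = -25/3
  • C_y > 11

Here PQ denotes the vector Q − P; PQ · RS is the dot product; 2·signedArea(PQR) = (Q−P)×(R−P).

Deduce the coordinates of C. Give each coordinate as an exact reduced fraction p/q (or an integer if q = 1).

C = (-21/4, 12)

1. C_x = -21/4  [CB · FA = 125/36 ∩ 2·signedArea(CEB) = -25/3]
2. C_y = 12  [CB · FA = 125/36 ∩ 2·signedArea(CEB) = -25/3]
   → C = (-21/4, 12)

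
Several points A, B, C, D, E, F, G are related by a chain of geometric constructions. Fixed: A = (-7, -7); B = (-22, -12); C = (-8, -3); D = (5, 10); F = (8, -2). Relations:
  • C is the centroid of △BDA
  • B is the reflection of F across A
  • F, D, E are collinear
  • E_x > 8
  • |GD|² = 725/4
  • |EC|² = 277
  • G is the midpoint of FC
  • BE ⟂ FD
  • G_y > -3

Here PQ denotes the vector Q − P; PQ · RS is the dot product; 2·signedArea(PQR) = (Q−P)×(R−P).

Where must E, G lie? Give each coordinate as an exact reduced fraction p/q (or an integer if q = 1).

E = (146/17, -74/17)
G = (0, -5/2)

1. E_x = 146/17  [F, D, E are collinear ∩ BE ⟂ FD]
2. E_y = -74/17  [F, D, E are collinear ∩ BE ⟂ FD]
   → E = (146/17, -74/17)
3. G_x = 0  [G is the midpoint of FC]
4. G_y = -5/2  [G is the midpoint of FC]
   → G = (0, -5/2)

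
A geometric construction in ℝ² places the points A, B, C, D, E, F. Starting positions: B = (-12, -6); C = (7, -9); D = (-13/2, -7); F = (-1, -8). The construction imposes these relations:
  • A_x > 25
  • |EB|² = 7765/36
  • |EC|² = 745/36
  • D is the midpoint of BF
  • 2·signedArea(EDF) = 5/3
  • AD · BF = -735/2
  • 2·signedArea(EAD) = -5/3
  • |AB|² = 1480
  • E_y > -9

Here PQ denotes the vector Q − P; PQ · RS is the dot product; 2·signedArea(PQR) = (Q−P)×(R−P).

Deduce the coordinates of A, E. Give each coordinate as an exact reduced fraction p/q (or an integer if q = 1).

A = (26, -12)
E = (5/2, -25/3)

1. E_x = 5/2  [line 1·x + 11/2·y + 130/3 = 0 ∩ |EC|² = 745/36]
2. E_y = -25/3  [line 1·x + 11/2·y + 130/3 = 0 ∩ |EC|² = 745/36]
   → E = (5/2, -25/3)
3. A_x = 26  [AD · BF = -735/2 ∩ 2·signedArea(EAD) = -5/3]
4. A_y = -12  [AD · BF = -735/2 ∩ 2·signedArea(EAD) = -5/3]
   → A = (26, -12)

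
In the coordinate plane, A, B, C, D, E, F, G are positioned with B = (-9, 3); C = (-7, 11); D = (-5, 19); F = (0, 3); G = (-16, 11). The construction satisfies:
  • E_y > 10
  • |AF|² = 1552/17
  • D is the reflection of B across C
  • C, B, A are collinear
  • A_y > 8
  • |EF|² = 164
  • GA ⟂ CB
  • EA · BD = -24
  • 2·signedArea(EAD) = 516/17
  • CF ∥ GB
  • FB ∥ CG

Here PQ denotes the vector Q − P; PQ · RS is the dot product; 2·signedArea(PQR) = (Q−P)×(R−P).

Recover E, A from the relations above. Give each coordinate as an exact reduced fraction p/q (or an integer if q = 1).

1. A_x = -128/17  [C, B, A are collinear ∩ GA ⟂ CB]
2. A_y = 151/17  [C, B, A are collinear ∩ GA ⟂ CB]
   → A = (-128/17, 151/17)
3. E_x = -10  [2·signedArea(EAD) = 516/17 ∩ EA · BD = -24]
4. E_y = 11  [2·signedArea(EAD) = 516/17 ∩ EA · BD = -24]
   → E = (-10, 11)

A = (-128/17, 151/17)
E = (-10, 11)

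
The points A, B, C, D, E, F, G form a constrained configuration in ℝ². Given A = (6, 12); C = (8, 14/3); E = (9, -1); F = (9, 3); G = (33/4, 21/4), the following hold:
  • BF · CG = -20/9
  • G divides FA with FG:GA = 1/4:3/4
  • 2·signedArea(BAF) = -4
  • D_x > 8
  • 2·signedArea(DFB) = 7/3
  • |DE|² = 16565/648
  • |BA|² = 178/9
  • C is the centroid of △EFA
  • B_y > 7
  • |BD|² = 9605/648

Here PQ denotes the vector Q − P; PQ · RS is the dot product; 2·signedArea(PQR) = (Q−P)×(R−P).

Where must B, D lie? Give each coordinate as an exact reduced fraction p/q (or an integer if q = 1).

B = (7, 23/3)
D = (97/12, 143/36)

1. B_x = 7  [2·signedArea(BAF) = -4 ∩ BF · CG = -20/9]
2. B_y = 23/3  [2·signedArea(BAF) = -4 ∩ BF · CG = -20/9]
   → B = (7, 23/3)
3. D_x = 97/12  [line -14/3·x + -2·y + 137/3 = 0 ∩ |BD|² = 9605/648]
4. D_y = 143/36  [line -14/3·x + -2·y + 137/3 = 0 ∩ |BD|² = 9605/648]
   → D = (97/12, 143/36)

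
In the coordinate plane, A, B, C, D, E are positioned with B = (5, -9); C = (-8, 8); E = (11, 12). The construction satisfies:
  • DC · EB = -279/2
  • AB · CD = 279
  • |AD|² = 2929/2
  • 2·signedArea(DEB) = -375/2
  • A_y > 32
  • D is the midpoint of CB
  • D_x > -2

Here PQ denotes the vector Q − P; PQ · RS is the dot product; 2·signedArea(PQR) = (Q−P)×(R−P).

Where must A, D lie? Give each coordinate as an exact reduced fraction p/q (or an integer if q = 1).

1. D_x = -3/2  [D is the midpoint of CB]
2. D_y = -1/2  [D is the midpoint of CB]
   → D = (-3/2, -1/2)
3. A_x = 17  [line -13/2·x + 17/2·y + -170 = 0 ∩ |AD|² = 2929/2]
4. A_y = 33  [line -13/2·x + 17/2·y + -170 = 0 ∩ |AD|² = 2929/2]
   → A = (17, 33)

A = (17, 33)
D = (-3/2, -1/2)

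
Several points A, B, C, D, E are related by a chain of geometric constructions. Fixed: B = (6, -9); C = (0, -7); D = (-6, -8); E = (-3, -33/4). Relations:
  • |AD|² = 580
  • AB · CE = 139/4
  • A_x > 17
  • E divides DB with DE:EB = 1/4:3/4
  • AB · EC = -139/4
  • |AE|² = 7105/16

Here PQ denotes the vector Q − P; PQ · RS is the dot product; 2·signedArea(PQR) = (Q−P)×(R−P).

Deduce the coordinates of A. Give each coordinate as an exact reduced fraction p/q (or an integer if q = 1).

A = (18, -10)

1. A_x = 18  [line -3·x + -5/4·y + 83/2 = 0 ∩ |AE|² = 7105/16]
2. A_y = -10  [line -3·x + -5/4·y + 83/2 = 0 ∩ |AE|² = 7105/16]
   → A = (18, -10)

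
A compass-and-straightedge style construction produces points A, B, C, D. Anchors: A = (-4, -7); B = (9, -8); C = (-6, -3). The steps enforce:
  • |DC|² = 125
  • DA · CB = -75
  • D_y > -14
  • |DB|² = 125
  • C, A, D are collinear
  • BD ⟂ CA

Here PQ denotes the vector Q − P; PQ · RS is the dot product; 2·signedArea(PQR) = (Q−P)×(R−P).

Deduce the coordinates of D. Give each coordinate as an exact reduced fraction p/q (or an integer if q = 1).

1. D_x = -1  [C, A, D are collinear ∩ BD ⟂ CA]
2. D_y = -13  [C, A, D are collinear ∩ BD ⟂ CA]
   → D = (-1, -13)

D = (-1, -13)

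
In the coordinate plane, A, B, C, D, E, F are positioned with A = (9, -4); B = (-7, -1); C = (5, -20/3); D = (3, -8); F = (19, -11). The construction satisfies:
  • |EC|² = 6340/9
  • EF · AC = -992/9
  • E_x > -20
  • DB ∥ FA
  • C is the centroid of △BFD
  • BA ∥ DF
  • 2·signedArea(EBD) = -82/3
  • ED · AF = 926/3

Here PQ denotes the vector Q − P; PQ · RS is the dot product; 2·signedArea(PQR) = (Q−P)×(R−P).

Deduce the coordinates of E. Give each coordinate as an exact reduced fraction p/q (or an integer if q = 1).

1. E_x = -19  [ED · AF = 926/3 ∩ 2·signedArea(EBD) = -82/3]
2. E_y = 14/3  [ED · AF = 926/3 ∩ 2·signedArea(EBD) = -82/3]
   → E = (-19, 14/3)

E = (-19, 14/3)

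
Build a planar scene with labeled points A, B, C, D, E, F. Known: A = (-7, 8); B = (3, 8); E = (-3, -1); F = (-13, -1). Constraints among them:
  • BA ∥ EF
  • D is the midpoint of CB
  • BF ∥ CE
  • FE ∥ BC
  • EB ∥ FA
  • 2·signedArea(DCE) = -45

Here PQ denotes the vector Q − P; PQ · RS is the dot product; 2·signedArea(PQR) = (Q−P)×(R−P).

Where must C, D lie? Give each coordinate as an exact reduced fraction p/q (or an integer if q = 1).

C = (13, 8)
D = (8, 8)

1. C_x = 13  [BF ∥ CE ∩ FE ∥ BC]
2. C_y = 8  [BF ∥ CE ∩ FE ∥ BC]
   → C = (13, 8)
3. D_x = 8  [D is the midpoint of CB]
4. D_y = 8  [D is the midpoint of CB]
   → D = (8, 8)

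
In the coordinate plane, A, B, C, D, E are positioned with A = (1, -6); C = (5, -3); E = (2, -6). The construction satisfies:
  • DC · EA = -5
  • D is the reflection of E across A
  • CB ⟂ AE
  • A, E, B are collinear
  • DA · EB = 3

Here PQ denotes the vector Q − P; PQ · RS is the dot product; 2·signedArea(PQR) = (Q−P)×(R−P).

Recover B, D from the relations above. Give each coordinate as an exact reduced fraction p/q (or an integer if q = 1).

B = (5, -6)
D = (0, -6)

1. B_x = 5  [A, E, B are collinear ∩ CB ⟂ AE]
2. B_y = -6  [A, E, B are collinear ∩ CB ⟂ AE]
   → B = (5, -6)
3. D_x = 0  [D is the reflection of E across A]
4. D_y = -6  [D is the reflection of E across A]
   → D = (0, -6)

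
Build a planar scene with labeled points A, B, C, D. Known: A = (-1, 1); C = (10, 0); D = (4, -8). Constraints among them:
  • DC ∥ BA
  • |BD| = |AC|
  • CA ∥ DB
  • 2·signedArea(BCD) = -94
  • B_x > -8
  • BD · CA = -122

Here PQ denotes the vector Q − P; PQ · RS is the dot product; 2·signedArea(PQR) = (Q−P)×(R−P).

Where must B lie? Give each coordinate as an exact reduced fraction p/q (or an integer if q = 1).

1. B_x = -7  [DC ∥ BA ∩ CA ∥ DB]
2. B_y = -7  [DC ∥ BA ∩ CA ∥ DB]
   → B = (-7, -7)

B = (-7, -7)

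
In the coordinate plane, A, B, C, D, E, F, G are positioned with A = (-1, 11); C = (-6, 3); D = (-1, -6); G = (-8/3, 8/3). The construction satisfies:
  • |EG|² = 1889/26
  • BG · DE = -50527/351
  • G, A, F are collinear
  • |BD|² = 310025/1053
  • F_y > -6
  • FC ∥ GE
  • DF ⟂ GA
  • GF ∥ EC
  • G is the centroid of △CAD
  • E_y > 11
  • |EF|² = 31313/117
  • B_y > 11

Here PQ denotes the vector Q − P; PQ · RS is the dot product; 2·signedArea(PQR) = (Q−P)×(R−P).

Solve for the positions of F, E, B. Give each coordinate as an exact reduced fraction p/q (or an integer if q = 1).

1. F_x = -111/26  [G, A, F are collinear ∩ DF ⟂ GA]
2. F_y = -139/26  [G, A, F are collinear ∩ DF ⟂ GA]
   → F = (-111/26, -139/26)
3. E_x = -343/78  [GF ∥ EC ∩ FC ∥ GE]
4. E_y = 859/78  [GF ∥ EC ∩ FC ∥ GE]
   → E = (-343/78, 859/78)
5. B_x = -382/117  [line 265/78·x + -1327/78·y + 69631/351 = 0 ∩ |BD|² = 310025/1053]
6. B_y = 1288/117  [line 265/78·x + -1327/78·y + 69631/351 = 0 ∩ |BD|² = 310025/1053]
   → B = (-382/117, 1288/117)

B = (-382/117, 1288/117)
E = (-343/78, 859/78)
F = (-111/26, -139/26)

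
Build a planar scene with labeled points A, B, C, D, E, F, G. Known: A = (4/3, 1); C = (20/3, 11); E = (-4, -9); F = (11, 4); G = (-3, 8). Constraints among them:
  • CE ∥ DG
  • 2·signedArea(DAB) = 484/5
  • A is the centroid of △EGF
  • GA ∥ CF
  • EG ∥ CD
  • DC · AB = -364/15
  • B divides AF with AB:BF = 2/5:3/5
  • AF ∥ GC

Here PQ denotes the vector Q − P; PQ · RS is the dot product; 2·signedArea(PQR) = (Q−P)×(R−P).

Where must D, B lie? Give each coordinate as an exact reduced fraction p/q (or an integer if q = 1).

1. D_x = 23/3  [CE ∥ DG ∩ EG ∥ CD]
2. D_y = 28  [CE ∥ DG ∩ EG ∥ CD]
   → D = (23/3, 28)
3. B_x = 26/5  [B divides AF with AB:BF = 2/5:3/5]
4. B_y = 11/5  [B divides AF with AB:BF = 2/5:3/5]
   → B = (26/5, 11/5)

B = (26/5, 11/5)
D = (23/3, 28)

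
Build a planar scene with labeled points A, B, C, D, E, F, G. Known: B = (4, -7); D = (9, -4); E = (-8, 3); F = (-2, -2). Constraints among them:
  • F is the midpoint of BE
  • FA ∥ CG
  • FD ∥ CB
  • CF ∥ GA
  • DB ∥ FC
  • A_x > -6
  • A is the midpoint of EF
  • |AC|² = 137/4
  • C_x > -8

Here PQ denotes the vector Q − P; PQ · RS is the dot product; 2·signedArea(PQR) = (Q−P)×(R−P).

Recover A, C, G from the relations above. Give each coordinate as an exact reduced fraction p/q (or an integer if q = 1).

1. A_x = -5  [A is the midpoint of EF]
2. A_y = 1/2  [A is the midpoint of EF]
   → A = (-5, 1/2)
3. C_x = -7  [FD ∥ CB ∩ DB ∥ FC]
4. C_y = -5  [FD ∥ CB ∩ DB ∥ FC]
   → C = (-7, -5)
5. G_x = -10  [CF ∥ GA ∩ FA ∥ CG]
6. G_y = -5/2  [CF ∥ GA ∩ FA ∥ CG]
   → G = (-10, -5/2)

A = (-5, 1/2)
C = (-7, -5)
G = (-10, -5/2)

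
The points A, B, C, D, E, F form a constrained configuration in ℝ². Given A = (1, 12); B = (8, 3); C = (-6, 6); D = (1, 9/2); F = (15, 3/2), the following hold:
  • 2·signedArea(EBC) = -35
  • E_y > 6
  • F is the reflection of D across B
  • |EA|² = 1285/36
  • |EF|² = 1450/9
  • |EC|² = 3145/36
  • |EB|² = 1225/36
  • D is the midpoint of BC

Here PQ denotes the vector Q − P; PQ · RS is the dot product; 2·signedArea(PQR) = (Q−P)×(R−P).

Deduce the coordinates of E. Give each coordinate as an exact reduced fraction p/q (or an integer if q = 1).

E = (10/3, 13/2)

1. E_x = 10/3  [line -3·x + -14·y + 101 = 0 ∩ |EB|² = 1225/36]
2. E_y = 13/2  [line -3·x + -14·y + 101 = 0 ∩ |EB|² = 1225/36]
   → E = (10/3, 13/2)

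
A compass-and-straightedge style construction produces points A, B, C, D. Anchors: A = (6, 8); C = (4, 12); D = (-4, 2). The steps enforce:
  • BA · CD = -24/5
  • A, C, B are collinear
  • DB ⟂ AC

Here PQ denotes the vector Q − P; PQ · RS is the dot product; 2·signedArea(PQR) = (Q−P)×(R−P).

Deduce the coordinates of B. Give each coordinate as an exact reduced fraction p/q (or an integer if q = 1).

B = (32/5, 36/5)

1. B_x = 32/5  [A, C, B are collinear ∩ DB ⟂ AC]
2. B_y = 36/5  [A, C, B are collinear ∩ DB ⟂ AC]
   → B = (32/5, 36/5)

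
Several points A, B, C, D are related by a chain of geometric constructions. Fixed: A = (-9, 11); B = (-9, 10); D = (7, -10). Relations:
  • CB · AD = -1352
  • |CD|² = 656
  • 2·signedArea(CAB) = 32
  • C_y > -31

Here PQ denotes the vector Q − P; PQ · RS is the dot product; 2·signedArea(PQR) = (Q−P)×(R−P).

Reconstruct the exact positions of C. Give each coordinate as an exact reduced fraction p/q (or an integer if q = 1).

1. C_x = 23  [CB · AD = -1352 ∩ 2·signedArea(CAB) = 32]
2. C_y = -30  [CB · AD = -1352 ∩ 2·signedArea(CAB) = 32]
   → C = (23, -30)

C = (23, -30)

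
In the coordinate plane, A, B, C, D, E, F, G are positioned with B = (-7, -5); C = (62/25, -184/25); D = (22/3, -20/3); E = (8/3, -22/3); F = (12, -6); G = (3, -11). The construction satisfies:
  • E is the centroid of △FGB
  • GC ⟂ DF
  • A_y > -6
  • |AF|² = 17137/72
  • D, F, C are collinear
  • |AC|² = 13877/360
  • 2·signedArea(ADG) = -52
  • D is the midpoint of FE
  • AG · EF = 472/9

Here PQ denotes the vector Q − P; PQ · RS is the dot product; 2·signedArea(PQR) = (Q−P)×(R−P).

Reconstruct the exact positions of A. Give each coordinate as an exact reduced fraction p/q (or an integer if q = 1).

1. A_x = -41/12  [2·signedArea(ADG) = -52 ∩ AG · EF = 472/9]
2. A_y = -65/12  [2·signedArea(ADG) = -52 ∩ AG · EF = 472/9]
   → A = (-41/12, -65/12)

A = (-41/12, -65/12)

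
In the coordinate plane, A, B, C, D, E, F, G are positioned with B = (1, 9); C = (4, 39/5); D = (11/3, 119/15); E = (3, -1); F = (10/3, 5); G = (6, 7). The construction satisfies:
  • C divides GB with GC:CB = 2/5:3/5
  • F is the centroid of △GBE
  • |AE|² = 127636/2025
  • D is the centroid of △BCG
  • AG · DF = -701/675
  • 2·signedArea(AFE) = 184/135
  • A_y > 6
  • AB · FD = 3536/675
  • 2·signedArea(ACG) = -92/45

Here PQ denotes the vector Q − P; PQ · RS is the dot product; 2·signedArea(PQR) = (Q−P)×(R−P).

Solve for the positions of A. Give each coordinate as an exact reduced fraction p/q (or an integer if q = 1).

1. A_x = 11/3  [2·signedArea(ACG) = -92/45 ∩ AG · DF = -701/675]
2. A_y = 311/45  [2·signedArea(ACG) = -92/45 ∩ AG · DF = -701/675]
   → A = (11/3, 311/45)

A = (11/3, 311/45)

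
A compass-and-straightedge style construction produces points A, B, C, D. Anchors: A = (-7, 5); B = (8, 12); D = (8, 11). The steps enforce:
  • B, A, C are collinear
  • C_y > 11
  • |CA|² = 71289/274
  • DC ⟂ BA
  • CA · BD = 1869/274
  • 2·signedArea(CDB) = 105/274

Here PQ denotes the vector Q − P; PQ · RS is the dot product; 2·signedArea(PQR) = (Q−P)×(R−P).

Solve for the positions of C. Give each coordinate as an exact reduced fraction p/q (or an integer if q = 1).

C = (2087/274, 3239/274)

1. C_x = 2087/274  [B, A, C are collinear ∩ DC ⟂ BA]
2. C_y = 3239/274  [B, A, C are collinear ∩ DC ⟂ BA]
   → C = (2087/274, 3239/274)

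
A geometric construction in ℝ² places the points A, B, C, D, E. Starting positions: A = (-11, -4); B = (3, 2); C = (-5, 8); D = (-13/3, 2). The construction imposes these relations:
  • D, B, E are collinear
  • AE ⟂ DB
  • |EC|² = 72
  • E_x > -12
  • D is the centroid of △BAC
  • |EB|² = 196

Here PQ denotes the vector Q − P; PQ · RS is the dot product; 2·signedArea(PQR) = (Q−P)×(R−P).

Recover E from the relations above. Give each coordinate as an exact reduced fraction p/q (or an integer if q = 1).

1. E_x = -11  [D, B, E are collinear ∩ AE ⟂ DB]
2. E_y = 2  [D, B, E are collinear ∩ AE ⟂ DB]
   → E = (-11, 2)

E = (-11, 2)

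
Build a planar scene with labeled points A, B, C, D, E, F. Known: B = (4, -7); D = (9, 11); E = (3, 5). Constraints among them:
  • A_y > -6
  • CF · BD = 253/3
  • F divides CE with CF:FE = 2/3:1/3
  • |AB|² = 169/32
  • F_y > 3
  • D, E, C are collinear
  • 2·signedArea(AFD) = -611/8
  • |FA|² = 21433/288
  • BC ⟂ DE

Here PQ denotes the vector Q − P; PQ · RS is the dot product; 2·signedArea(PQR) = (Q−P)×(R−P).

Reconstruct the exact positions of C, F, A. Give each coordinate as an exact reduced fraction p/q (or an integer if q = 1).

A = (19/8, -43/8)
C = (-5/2, -1/2)
F = (7/6, 19/6)

1. C_x = -5/2  [D, E, C are collinear ∩ BC ⟂ DE]
2. C_y = -1/2  [D, E, C are collinear ∩ BC ⟂ DE]
   → C = (-5/2, -1/2)
3. F_x = 7/6  [F divides CE with CF:FE = 2/3:1/3]
4. F_y = 19/6  [F divides CE with CF:FE = 2/3:1/3]
   → F = (7/6, 19/6)
5. A_x = 19/8  [line -47/6·x + 47/6·y + 1457/24 = 0 ∩ |AB|² = 169/32]
6. A_y = -43/8  [line -47/6·x + 47/6·y + 1457/24 = 0 ∩ |AB|² = 169/32]
   → A = (19/8, -43/8)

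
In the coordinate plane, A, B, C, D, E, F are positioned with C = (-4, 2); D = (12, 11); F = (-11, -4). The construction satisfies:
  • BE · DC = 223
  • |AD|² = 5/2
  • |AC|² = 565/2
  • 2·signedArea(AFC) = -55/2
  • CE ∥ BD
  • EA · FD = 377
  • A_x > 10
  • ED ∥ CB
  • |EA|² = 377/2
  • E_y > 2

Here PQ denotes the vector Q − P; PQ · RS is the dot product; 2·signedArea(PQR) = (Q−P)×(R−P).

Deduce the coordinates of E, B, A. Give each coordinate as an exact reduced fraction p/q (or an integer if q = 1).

1. A_x = 21/2  [line -6·x + 7·y + -21/2 = 0 ∩ |AC|² = 565/2]
2. A_y = 21/2  [line -6·x + 7·y + -21/2 = 0 ∩ |AC|² = 565/2]
   → A = (21/2, 21/2)
3. E_x = -1  [line -23·x + -15·y + 22 = 0 ∩ |EA|² = 377/2]
4. E_y = 3  [line -23·x + -15·y + 22 = 0 ∩ |EA|² = 377/2]
   → E = (-1, 3)
5. B_x = 9  [CE ∥ BD ∩ ED ∥ CB]
6. B_y = 10  [CE ∥ BD ∩ ED ∥ CB]
   → B = (9, 10)

A = (21/2, 21/2)
B = (9, 10)
E = (-1, 3)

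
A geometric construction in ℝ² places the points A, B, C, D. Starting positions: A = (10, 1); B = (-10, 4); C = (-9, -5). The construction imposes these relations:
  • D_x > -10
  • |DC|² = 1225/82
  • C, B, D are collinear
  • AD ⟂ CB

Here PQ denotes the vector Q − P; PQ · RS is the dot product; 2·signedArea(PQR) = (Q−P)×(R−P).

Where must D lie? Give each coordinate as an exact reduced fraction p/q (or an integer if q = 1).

1. D_x = -773/82  [C, B, D are collinear ∩ AD ⟂ CB]
2. D_y = -95/82  [C, B, D are collinear ∩ AD ⟂ CB]
   → D = (-773/82, -95/82)

D = (-773/82, -95/82)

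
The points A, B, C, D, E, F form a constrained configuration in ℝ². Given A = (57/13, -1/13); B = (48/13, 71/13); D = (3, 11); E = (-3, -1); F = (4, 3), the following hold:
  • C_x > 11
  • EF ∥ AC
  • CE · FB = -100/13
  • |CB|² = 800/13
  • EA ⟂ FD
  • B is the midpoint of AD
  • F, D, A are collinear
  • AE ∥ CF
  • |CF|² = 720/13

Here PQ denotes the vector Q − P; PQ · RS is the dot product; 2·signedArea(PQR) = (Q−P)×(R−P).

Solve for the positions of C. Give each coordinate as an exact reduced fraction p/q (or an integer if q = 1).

C = (148/13, 51/13)

1. C_x = 148/13  [AE ∥ CF ∩ EF ∥ AC]
2. C_y = 51/13  [AE ∥ CF ∩ EF ∥ AC]
   → C = (148/13, 51/13)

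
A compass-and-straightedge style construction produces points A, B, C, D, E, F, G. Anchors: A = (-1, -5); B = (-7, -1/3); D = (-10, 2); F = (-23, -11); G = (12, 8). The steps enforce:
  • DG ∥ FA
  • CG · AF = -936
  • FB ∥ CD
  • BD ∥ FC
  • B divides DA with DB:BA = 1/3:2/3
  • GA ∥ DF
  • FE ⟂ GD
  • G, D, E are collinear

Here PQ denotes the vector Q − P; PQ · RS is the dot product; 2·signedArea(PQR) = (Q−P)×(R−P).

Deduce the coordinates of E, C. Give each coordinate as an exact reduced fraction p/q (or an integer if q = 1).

C = (-26, -26/3)
E = (-127/5, -11/5)

1. E_x = -127/5  [G, D, E are collinear ∩ FE ⟂ GD]
2. E_y = -11/5  [G, D, E are collinear ∩ FE ⟂ GD]
   → E = (-127/5, -11/5)
3. C_x = -26  [FB ∥ CD ∩ BD ∥ FC]
4. C_y = -26/3  [FB ∥ CD ∩ BD ∥ FC]
   → C = (-26, -26/3)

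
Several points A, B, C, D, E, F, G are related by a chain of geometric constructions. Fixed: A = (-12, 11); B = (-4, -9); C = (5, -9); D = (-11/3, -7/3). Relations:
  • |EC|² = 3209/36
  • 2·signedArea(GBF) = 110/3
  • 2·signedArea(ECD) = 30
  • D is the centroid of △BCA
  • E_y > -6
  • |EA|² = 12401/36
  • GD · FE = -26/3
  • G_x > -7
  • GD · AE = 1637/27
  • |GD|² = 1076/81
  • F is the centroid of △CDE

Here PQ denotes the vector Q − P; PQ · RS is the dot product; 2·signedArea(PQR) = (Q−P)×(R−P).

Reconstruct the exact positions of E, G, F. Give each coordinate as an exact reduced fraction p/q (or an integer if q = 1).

1. E_x = -23/6  [line -20/3·x + -26/3·y + -224/3 = 0 ∩ |EC|² = 3209/36]
2. E_y = -17/3  [line -20/3·x + -26/3·y + -224/3 = 0 ∩ |EC|² = 3209/36]
   → E = (-23/6, -17/3)
3. F_x = -5/6  [F is the centroid of △CDE]
4. F_y = -17/3  [F is the centroid of △CDE]
   → F = (-5/6, -17/3)
5. G_x = -59/9  [GD · AE = 1637/27 ∩ GD · FE = -26/3]
6. G_y = -1/9  [GD · AE = 1637/27 ∩ GD · FE = -26/3]
   → G = (-59/9, -1/9)

E = (-23/6, -17/3)
F = (-5/6, -17/3)
G = (-59/9, -1/9)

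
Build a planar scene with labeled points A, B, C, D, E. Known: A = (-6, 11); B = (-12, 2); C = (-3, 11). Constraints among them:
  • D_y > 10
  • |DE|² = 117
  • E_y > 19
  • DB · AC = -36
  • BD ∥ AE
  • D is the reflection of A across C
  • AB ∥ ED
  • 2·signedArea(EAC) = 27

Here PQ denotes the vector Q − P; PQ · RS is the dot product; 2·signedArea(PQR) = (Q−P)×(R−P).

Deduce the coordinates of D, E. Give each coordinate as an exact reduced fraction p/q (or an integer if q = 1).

D = (0, 11)
E = (6, 20)

1. D_x = 0  [D is the reflection of A across C]
2. D_y = 11  [D is the reflection of A across C]
   → D = (0, 11)
3. E_x = 6  [AB ∥ ED ∩ BD ∥ AE]
4. E_y = 20  [AB ∥ ED ∩ BD ∥ AE]
   → E = (6, 20)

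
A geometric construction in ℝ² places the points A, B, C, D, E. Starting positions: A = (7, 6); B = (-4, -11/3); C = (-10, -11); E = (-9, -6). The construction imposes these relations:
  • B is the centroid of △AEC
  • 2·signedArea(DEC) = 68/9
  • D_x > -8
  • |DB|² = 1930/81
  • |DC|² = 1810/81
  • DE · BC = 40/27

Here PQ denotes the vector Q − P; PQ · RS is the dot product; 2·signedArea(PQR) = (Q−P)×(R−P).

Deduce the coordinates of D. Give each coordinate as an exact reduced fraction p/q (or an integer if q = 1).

1. D_x = -23/3  [2·signedArea(DEC) = 68/9 ∩ DE · BC = 40/27]
2. D_y = -62/9  [2·signedArea(DEC) = 68/9 ∩ DE · BC = 40/27]
   → D = (-23/3, -62/9)

D = (-23/3, -62/9)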